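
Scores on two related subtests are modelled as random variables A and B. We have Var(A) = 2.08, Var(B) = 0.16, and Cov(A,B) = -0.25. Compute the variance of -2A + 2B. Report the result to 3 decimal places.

Var(-2A + 2B) = (-2)²·Var(A) + (2)²·Var(B) + 2·(-2)·(2)·Cov(A,B)
= 4·2.08 + 4·0.16 + -8·-0.25 = 10.96

10.960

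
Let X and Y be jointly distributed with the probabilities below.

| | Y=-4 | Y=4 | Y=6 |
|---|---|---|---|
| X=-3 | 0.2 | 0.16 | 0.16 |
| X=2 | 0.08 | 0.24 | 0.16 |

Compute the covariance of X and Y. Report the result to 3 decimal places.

E[X] = -0.6,  E[Y] = 2.4
E[XY] = 0.8
cov(X,Y) = E[XY] − E[X]E[Y] = 0.8 − (-0.6)(2.4) = 2.24

2.240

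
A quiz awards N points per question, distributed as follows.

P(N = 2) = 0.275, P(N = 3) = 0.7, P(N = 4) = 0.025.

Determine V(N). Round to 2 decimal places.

0.24

E[N] = (2)(0.275) + (3)(0.7) + (4)(0.025) = 2.75
E[N²] = (2)²(0.275) + (3)²(0.7) + (4)²(0.025) = 7.8
V(N) = E[N²] − (E[N])² = 7.8 − (2.75)² = 0.2375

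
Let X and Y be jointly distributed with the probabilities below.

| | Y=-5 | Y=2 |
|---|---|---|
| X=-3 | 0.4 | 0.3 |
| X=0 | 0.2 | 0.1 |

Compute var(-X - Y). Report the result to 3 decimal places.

E[X] = -2.1,  E[Y] = -2.2,  E[XY] = 4.2
var(X) = 6.3 − (-2.1)² = 1.89;  var(Y) = 16.6 − (-2.2)² = 11.76
Cov(X,Y) = 4.2 − (-2.1)(-2.2) = -0.42
var(-X - Y) = (-1)²·1.89 + (-1)²·11.76 + 2·(-1)·(-1)·-0.42 = 12.81

12.810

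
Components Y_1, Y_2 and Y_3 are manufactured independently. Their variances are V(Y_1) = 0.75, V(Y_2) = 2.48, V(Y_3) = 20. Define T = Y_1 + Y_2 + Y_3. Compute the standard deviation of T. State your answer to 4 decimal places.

4.8198

By independence, V(T) = (1)²V(Y_1) + (1)²V(Y_2) + (1)²V(Y_3)
= (1)²·0.75 + (1)²·2.48 + (1)²·20 = 23.23
sd(T) = √23.23 ≈ 4.8198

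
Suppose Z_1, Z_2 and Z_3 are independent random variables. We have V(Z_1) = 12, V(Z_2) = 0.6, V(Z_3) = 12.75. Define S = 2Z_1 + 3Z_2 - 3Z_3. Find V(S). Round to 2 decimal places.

By independence, V(S) = (2)²V(Z_1) + (3)²V(Z_2) + (-3)²V(Z_3)
= (2)²·12 + (3)²·0.6 + (-3)²·12.75 = 168.15

168.15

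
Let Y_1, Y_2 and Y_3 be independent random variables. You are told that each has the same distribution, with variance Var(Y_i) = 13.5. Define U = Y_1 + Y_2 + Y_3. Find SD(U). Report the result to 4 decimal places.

6.3640

By independence, Var(U) = (1)²Var(Y_1) + (1)²Var(Y_2) + (1)²Var(Y_3)
= (1)²·13.5 + (1)²·13.5 + (1)²·13.5 = 40.5
SD(U) = √40.5 ≈ 6.3640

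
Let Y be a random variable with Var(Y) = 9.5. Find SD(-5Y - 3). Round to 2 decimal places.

Var(-5Y - 3) = (-5)²·9.5 = 237.5
SD(-5Y - 3) = √237.5 ≈ 15.41

15.41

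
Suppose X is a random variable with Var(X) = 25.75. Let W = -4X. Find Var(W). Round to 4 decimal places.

412.0000

Var(-4X) = (-4)²·Var(X) = 16·25.75 = 412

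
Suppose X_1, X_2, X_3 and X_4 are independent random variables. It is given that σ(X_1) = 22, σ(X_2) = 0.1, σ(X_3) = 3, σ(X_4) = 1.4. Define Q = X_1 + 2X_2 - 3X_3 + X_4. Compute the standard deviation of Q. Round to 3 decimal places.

V(X_1) = 484, V(X_2) = 0.01, V(X_3) = 9, V(X_4) = 1.96
By independence, V(Q) = (1)²V(X_1) + (2)²V(X_2) + (-3)²V(X_3) + (1)²V(X_4)
= (1)²·484 + (2)²·0.01 + (-3)²·9 + (1)²·1.96 = 567
σ(Q) = √567 ≈ 23.812

23.812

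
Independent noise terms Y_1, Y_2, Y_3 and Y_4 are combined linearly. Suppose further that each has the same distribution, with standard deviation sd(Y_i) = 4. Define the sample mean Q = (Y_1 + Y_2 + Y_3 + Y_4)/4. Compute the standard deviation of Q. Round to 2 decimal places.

2.00

Var(Y_i) = (4)² = 16
By independence, Var(Q) = (0.25)²Var(Y_1) + (0.25)²Var(Y_2) + (0.25)²Var(Y_3) + (0.25)²Var(Y_4)
= (0.25)²·16 + (0.25)²·16 + (0.25)²·16 + (0.25)²·16 = 4
sd(Q) = √4 ≈ 2.00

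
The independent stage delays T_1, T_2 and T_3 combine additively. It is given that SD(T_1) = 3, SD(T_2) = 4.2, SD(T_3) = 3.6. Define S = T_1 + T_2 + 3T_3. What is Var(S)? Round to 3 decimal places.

143.280

Var(T_1) = 9, Var(T_2) = 17.64, Var(T_3) = 12.96
By independence, Var(S) = (1)²Var(T_1) + (1)²Var(T_2) + (3)²Var(T_3)
= (1)²·9 + (1)²·17.64 + (3)²·12.96 = 143.28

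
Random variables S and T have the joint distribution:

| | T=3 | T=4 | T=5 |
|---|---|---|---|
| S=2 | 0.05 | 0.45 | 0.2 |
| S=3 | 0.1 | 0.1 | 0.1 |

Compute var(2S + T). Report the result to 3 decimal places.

1.088

E[S] = 2.3,  E[T] = 4.15,  E[ST] = 9.5
var(S) = 5.5 − (2.3)² = 0.21;  var(T) = 17.65 − (4.15)² = 0.4275
Cov(S,T) = 9.5 − (2.3)(4.15) = -0.045
var(2S + T) = (2)²·0.21 + (1)²·0.4275 + 2·(2)·(1)·-0.045 = 1.0875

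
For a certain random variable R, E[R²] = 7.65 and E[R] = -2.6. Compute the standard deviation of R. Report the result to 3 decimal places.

0.943

Var(R) = 7.65 − (-2.6)² = 0.89
sd(R) = √0.89 ≈ 0.943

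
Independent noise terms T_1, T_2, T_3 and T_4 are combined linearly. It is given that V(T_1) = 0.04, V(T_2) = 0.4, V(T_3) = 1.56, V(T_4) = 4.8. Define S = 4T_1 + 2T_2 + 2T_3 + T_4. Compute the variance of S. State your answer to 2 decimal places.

13.28

By independence, V(S) = (4)²V(T_1) + (2)²V(T_2) + (2)²V(T_3) + (1)²V(T_4)
= (4)²·0.04 + (2)²·0.4 + (2)²·1.56 + (1)²·4.8 = 13.28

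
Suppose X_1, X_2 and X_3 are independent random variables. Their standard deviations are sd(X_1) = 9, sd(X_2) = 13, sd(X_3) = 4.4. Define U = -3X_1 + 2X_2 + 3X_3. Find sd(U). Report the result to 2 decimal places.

var(X_1) = 81, var(X_2) = 169, var(X_3) = 19.36
By independence, var(U) = (-3)²var(X_1) + (2)²var(X_2) + (3)²var(X_3)
= (-3)²·81 + (2)²·169 + (3)²·19.36 = 1579.24
sd(U) = √1579.24 ≈ 39.74

39.74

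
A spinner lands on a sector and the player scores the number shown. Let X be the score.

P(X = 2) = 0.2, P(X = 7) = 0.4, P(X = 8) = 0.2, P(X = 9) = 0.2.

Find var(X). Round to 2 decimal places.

5.84

E[X] = (2)(0.2) + (7)(0.4) + (8)(0.2) + (9)(0.2) = 6.6
E[X²] = (2)²(0.2) + (7)²(0.4) + (8)²(0.2) + (9)²(0.2) = 49.4
var(X) = E[X²] − (E[X])² = 49.4 − (6.6)² = 5.84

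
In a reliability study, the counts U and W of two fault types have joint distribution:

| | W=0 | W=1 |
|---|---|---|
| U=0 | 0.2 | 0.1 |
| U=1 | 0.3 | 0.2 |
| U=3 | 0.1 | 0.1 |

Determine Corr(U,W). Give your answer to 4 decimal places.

E[U] = 1.1,  E[W] = 0.4
E[UW] = 0.5
cov(U,W) = E[UW] − E[U]E[W] = 0.5 − (1.1)(0.4) = 0.06
var(U) = 1.09,  var(W) = 0.24
ρ = 0.06 / √(1.09·0.24) ≈ 0.1173

0.1173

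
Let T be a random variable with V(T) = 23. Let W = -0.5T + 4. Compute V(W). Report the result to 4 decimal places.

V(-0.5T + 4) = (-0.5)²·V(T) = 0.25·23 = 5.75

5.7500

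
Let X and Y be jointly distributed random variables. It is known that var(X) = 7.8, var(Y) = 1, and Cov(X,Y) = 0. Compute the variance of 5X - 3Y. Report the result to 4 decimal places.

204.0000

var(5X - 3Y) = (5)²·var(X) + (-3)²·var(Y) + 2·(5)·(-3)·Cov(X,Y)
= 25·7.8 + 9·1 + -30·0 = 204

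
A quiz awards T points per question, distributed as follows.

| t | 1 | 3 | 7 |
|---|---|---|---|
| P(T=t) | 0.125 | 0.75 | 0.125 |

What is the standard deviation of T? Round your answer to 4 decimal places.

E[T] = (1)(0.125) + (3)(0.75) + (7)(0.125) = 3.25
E[T²] = (1)²(0.125) + (3)²(0.75) + (7)²(0.125) = 13
V(T) = E[T²] − (E[T])² = 13 − (3.25)² = 2.4375
σ(T) = √2.4375 ≈ 1.5612

1.5612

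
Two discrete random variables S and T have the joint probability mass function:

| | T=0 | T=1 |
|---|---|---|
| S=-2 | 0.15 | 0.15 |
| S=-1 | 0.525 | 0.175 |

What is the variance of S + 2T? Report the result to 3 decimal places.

0.878

E[S] = -1.3,  E[T] = 0.325,  E[ST] = -0.475
V(S) = 1.9 − (-1.3)² = 0.21;  V(T) = 0.325 − (0.325)² = 0.219375
cov(S,T) = -0.475 − (-1.3)(0.325) = -0.0525
V(S + 2T) = (1)²·0.21 + (2)²·0.219375 + 2·(1)·(2)·-0.0525 = 0.8775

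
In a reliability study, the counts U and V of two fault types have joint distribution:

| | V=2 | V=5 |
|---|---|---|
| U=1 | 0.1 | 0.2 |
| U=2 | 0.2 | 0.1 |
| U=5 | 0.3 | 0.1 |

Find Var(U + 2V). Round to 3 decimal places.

E[U] = 2.9,  E[V] = 3.2,  E[UV] = 8.5
Var(U) = 11.5 − (2.9)² = 3.09;  Var(V) = 12.4 − (3.2)² = 2.16
Cov(U,V) = 8.5 − (2.9)(3.2) = -0.78
Var(U + 2V) = (1)²·3.09 + (2)²·2.16 + 2·(1)·(2)·-0.78 = 8.61

8.610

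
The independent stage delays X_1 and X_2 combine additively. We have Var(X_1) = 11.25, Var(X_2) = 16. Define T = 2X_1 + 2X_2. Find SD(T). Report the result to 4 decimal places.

10.4403

By independence, Var(T) = (2)²Var(X_1) + (2)²Var(X_2)
= (2)²·11.25 + (2)²·16 = 109
SD(T) = √109 ≈ 10.4403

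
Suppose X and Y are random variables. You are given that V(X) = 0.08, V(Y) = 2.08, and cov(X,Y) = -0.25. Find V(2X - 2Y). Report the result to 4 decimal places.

V(2X - 2Y) = (2)²·V(X) + (-2)²·V(Y) + 2·(2)·(-2)·cov(X,Y)
= 4·0.08 + 4·2.08 + -8·-0.25 = 10.64

10.6400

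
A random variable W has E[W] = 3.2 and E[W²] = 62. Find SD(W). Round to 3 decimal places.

7.194

Var(W) = 62 − (3.2)² = 51.76
SD(W) = √51.76 ≈ 7.194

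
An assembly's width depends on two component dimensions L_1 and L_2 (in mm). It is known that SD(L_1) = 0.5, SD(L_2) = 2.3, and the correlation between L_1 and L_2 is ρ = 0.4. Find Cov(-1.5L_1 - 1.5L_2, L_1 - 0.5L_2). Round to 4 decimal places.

3.2475

Var(L_1) = (0.5)² = 0.25;  Var(L_2) = (2.3)² = 5.29
Cov(L_1,L_2) = ρ·SD(L_1)·SD(L_2) = 0.4·0.5·2.3 = 0.46
Cov(-1.5L_1 - 1.5L_2, L_1 - 0.5L_2) = (-1.5)(1)Var(L_1) + (-1.5)(-0.5)Var(L_2) + [(-1.5)(-0.5) + (-1.5)(1)]Cov(L_1,L_2)
= -1.5·0.25 + 0.75·5.29 + -0.75·0.46 = 3.2475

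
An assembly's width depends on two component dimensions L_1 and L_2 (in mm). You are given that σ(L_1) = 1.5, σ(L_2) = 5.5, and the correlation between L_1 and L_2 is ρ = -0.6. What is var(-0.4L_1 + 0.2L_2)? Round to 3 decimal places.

2.362

var(L_1) = (1.5)² = 2.25;  var(L_2) = (5.5)² = 30.25
cov(L_1,L_2) = ρ·σ(L_1)·σ(L_2) = -0.6·1.5·5.5 = -4.95
var(-0.4L_1 + 0.2L_2) = (-0.4)²·var(L_1) + (0.2)²·var(L_2) + 2·(-0.4)·(0.2)·cov(L_1,L_2)
= 0.16·2.25 + 0.04·30.25 + -0.16·-4.95 = 2.362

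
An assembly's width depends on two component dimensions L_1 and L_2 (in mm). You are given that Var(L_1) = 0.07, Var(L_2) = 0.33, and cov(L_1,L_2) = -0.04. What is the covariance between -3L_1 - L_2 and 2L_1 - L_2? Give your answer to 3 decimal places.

-0.130

cov(-3L_1 - L_2, 2L_1 - L_2) = (-3)(2)Var(L_1) + (-1)(-1)Var(L_2) + [(-3)(-1) + (-1)(2)]cov(L_1,L_2)
= -6·0.07 + 1·0.33 + 1·-0.04 = -0.13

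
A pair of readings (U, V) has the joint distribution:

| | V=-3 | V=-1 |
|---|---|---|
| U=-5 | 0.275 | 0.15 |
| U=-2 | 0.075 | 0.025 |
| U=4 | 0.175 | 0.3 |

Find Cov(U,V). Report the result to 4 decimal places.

E[U] = -0.425,  E[V] = -2.05
E[UV] = 2.075
Cov(U,V) = E[UV] − E[U]E[V] = 2.075 − (-0.425)(-2.05) = 1.20375

1.2038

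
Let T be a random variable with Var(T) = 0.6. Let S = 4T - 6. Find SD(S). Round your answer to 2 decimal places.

3.10

Var(4T - 6) = (4)²·0.6 = 9.6
SD(S) = √9.6 ≈ 3.10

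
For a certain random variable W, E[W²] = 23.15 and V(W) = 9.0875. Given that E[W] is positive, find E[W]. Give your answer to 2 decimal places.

(E[W])² = E[W²] − V(W) = 23.15 − 9.0875 = 14.0625
E[W] = √14.0625 = 3.75

3.75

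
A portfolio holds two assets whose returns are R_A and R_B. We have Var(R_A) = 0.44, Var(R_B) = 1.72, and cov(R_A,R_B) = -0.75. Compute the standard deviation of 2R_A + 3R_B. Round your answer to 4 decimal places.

2.8705

Var(2R_A + 3R_B) = (2)²·Var(R_A) + (3)²·Var(R_B) + 2·(2)·(3)·cov(R_A,R_B)
= 4·0.44 + 9·1.72 + 12·-0.75 = 8.24
SD(2R_A + 3R_B) = √8.24 ≈ 2.8705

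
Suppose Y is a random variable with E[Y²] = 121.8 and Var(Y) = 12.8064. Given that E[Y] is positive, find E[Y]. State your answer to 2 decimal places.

(E[Y])² = E[Y²] − Var(Y) = 121.8 − 12.8064 = 108.9936
E[Y] = √108.9936 = 10.44

10.44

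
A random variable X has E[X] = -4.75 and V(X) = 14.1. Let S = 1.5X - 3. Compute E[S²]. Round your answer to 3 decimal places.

134.241

E[1.5X - 3] = 1.5·-4.75 − 3 = -10.125
V(1.5X - 3) = (1.5)²·14.1 = 31.725
E[S²] = V(S) + (E[S])² = 31.725 + (-10.125)² = 134.240625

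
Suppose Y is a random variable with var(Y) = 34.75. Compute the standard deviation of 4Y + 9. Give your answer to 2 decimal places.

var(4Y + 9) = (4)²·34.75 = 556
SD(4Y + 9) = √556 ≈ 23.58

23.58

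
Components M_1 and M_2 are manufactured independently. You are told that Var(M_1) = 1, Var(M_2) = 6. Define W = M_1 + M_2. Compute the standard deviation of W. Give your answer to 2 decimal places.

By independence, Var(W) = (1)²Var(M_1) + (1)²Var(M_2)
= (1)²·1 + (1)²·6 = 7
σ(W) = √7 ≈ 2.65

2.65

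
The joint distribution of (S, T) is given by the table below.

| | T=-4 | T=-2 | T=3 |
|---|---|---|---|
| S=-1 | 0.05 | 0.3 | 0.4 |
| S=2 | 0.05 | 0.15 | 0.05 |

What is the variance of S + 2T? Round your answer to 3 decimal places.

E[S] = -0.25,  E[T] = 0.05,  E[ST] = -1.1
Var(S) = 1.75 − (-0.25)² = 1.6875;  Var(T) = 7.45 − (0.05)² = 7.4475
Cov(S,T) = -1.1 − (-0.25)(0.05) = -1.0875
Var(S + 2T) = (1)²·1.6875 + (2)²·7.4475 + 2·(1)·(2)·-1.0875 = 27.1275

27.128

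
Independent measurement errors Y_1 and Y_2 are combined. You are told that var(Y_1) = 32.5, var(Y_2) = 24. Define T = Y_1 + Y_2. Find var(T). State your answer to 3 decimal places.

By independence, var(T) = (1)²var(Y_1) + (1)²var(Y_2)
= (1)²·32.5 + (1)²·24 = 56.5

56.500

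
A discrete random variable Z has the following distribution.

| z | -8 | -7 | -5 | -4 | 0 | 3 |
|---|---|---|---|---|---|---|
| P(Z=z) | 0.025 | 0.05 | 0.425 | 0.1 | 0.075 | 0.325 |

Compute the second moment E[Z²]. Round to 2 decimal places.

19.20

E[Z²] = (-8)²(0.025) + (-7)²(0.05) + (-5)²(0.425) + (-4)²(0.1) + (0)²(0.075) + (3)²(0.325) = 19.2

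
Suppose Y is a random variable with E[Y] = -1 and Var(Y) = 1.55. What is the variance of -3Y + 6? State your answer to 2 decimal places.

13.95

Var(-3Y + 6) = (-3)²·Var(Y) = 9·1.55 = 13.95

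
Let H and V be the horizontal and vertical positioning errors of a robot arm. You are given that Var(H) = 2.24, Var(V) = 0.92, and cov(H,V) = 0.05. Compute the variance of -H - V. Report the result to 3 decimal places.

3.260

Var(-H - V) = (-1)²·Var(H) + (-1)²·Var(V) + 2·(-1)·(-1)·cov(H,V)
= 1·2.24 + 1·0.92 + 2·0.05 = 3.26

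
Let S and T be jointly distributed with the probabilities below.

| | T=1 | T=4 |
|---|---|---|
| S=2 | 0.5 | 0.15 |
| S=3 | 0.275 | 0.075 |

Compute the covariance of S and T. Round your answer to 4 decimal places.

-0.0113

E[S] = 2.35,  E[T] = 1.675
E[ST] = 3.925
cov(S,T) = E[ST] − E[S]E[T] = 3.925 − (2.35)(1.675) = -0.01125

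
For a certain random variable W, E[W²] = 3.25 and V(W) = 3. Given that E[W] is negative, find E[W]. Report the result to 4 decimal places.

(E[W])² = E[W²] − V(W) = 3.25 − 3 = 0.25
E[W] = −√0.25 = -0.5

-0.5000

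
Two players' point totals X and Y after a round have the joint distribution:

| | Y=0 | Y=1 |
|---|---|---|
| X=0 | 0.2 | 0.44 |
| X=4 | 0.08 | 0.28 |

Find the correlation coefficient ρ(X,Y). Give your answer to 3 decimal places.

E[X] = 1.44,  E[Y] = 0.72
E[XY] = 1.12
Cov(X,Y) = E[XY] − E[X]E[Y] = 1.12 − (1.44)(0.72) = 0.0832
Var(X) = 3.6864,  Var(Y) = 0.2016
ρ = 0.0832 / √(3.6864·0.2016) ≈ 0.097

0.097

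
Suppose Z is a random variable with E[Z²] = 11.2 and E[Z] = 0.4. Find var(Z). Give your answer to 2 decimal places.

var(Z) = 11.2 − (0.4)² = 11.04

11.04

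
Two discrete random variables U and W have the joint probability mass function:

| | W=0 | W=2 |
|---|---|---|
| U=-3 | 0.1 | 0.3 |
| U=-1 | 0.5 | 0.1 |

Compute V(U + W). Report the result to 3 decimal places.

E[U] = -1.8,  E[W] = 0.8,  E[UW] = -2
V(U) = 4.2 − (-1.8)² = 0.96;  V(W) = 1.6 − (0.8)² = 0.96
Cov(U,W) = -2 − (-1.8)(0.8) = -0.56
V(U + W) = (1)²·0.96 + (1)²·0.96 + 2·(1)·(1)·-0.56 = 0.8

0.800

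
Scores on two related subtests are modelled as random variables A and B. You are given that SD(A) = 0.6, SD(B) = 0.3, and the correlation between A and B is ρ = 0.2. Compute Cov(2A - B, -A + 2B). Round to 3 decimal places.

Var(A) = (0.6)² = 0.36;  Var(B) = (0.3)² = 0.09
Cov(A,B) = ρ·SD(A)·SD(B) = 0.2·0.6·0.3 = 0.036
Cov(2A - B, -A + 2B) = (2)(-1)Var(A) + (-1)(2)Var(B) + [(2)(2) + (-1)(-1)]Cov(A,B)
= -2·0.36 + -2·0.09 + 5·0.036 = -0.72

-0.720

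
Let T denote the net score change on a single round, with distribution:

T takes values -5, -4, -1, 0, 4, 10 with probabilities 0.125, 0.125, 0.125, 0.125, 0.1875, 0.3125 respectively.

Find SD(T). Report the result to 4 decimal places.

E[T] = (-5)(0.125) + (-4)(0.125) + (-1)(0.125) + (0)(0.125) + (4)(0.1875) + (10)(0.3125) = 2.625
E[T²] = (-5)²(0.125) + (-4)²(0.125) + (-1)²(0.125) + (0)²(0.125) + (4)²(0.1875) + (10)²(0.3125) = 39.5
Var(T) = E[T²] − (E[T])² = 39.5 − (2.625)² = 32.609375
SD(T) = √32.609375 ≈ 5.7105

5.7105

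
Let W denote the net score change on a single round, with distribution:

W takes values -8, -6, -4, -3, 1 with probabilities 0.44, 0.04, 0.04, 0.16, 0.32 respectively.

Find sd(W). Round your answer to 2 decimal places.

E[W] = (-8)(0.44) + (-6)(0.04) + (-4)(0.04) + (-3)(0.16) + (1)(0.32) = -4.08
E[W²] = (-8)²(0.44) + (-6)²(0.04) + (-4)²(0.04) + (-3)²(0.16) + (1)²(0.32) = 32
Var(W) = E[W²] − (E[W])² = 32 − (-4.08)² = 15.3536
sd(W) = √15.3536 ≈ 3.92

3.92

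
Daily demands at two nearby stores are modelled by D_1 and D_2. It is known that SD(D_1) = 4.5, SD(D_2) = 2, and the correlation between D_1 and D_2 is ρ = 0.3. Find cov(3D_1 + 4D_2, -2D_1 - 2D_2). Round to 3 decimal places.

Var(D_1) = (4.5)² = 20.25;  Var(D_2) = (2)² = 4
cov(D_1,D_2) = ρ·SD(D_1)·SD(D_2) = 0.3·4.5·2 = 2.7
cov(3D_1 + 4D_2, -2D_1 - 2D_2) = (3)(-2)Var(D_1) + (4)(-2)Var(D_2) + [(3)(-2) + (4)(-2)]cov(D_1,D_2)
= -6·20.25 + -8·4 + -14·2.7 = -191.3

-191.300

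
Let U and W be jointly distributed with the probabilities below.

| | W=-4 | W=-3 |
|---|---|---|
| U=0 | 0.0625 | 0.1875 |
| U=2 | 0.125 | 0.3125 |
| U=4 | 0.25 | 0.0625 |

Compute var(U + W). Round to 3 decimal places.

E[U] = 2.125,  E[W] = -3.4375,  E[UW] = -7.625
var(U) = 6.75 − (2.125)² = 2.234375;  var(W) = 12.0625 − (-3.4375)² = 0.24609375
cov(U,W) = -7.625 − (2.125)(-3.4375) = -0.3203125
var(U + W) = (1)²·2.234375 + (1)²·0.24609375 + 2·(1)·(1)·-0.3203125 = 1.83984375

1.840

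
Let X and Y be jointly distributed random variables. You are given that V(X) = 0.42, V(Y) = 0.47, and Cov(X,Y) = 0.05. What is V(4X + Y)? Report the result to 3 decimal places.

7.590

V(4X + Y) = (4)²·V(X) + (1)²·V(Y) + 2·(4)·(1)·Cov(X,Y)
= 16·0.42 + 1·0.47 + 8·0.05 = 7.59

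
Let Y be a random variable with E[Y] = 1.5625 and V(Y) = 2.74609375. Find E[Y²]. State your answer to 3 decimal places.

E[Y²] = V(Y) + (E[Y])² = 2.74609375 + (1.5625)² = 5.1875

5.188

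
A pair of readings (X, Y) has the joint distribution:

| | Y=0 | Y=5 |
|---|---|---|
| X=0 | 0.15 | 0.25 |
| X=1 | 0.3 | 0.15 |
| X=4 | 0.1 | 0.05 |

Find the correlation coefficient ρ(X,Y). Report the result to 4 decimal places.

E[X] = 1.05,  E[Y] = 2.25
E[XY] = 1.75
Cov(X,Y) = E[XY] − E[X]E[Y] = 1.75 − (1.05)(2.25) = -0.6125
V(X) = 1.7475,  V(Y) = 6.1875
ρ = -0.6125 / √(1.7475·6.1875) ≈ -0.1863

-0.1863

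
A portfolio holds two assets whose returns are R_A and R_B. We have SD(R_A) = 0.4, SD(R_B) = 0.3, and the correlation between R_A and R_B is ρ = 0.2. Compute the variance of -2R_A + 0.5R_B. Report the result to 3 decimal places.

0.615

var(R_A) = (0.4)² = 0.16;  var(R_B) = (0.3)² = 0.09
Cov(R_A,R_B) = ρ·SD(R_A)·SD(R_B) = 0.2·0.4·0.3 = 0.024
var(-2R_A + 0.5R_B) = (-2)²·var(R_A) + (0.5)²·var(R_B) + 2·(-2)·(0.5)·Cov(R_A,R_B)
= 4·0.16 + 0.25·0.09 + -2·0.024 = 0.6145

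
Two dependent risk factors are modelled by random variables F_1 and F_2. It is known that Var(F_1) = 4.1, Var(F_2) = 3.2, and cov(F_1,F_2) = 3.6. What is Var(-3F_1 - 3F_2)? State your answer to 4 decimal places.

130.5000

Var(-3F_1 - 3F_2) = (-3)²·Var(F_1) + (-3)²·Var(F_2) + 2·(-3)·(-3)·cov(F_1,F_2)
= 9·4.1 + 9·3.2 + 18·3.6 = 130.5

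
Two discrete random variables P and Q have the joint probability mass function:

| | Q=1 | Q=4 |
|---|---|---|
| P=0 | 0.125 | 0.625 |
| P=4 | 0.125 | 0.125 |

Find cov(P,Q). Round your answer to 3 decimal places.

E[P] = 1,  E[Q] = 3.25
E[PQ] = 2.5
cov(P,Q) = E[PQ] − E[P]E[Q] = 2.5 − (1)(3.25) = -0.75

-0.750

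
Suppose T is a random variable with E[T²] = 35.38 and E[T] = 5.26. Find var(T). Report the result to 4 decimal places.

var(T) = 35.38 − (5.26)² = 7.7124

7.7124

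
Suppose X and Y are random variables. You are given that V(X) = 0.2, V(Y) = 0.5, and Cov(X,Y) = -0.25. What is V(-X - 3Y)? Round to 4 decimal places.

V(-X - 3Y) = (-1)²·V(X) + (-3)²·V(Y) + 2·(-1)·(-3)·Cov(X,Y)
= 1·0.2 + 9·0.5 + 6·-0.25 = 3.2

3.2000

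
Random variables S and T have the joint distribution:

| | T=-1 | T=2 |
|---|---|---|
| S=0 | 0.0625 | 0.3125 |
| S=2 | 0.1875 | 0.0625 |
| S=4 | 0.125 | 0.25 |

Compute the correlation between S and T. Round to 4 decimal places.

-0.1491

E[S] = 2,  E[T] = 0.875
E[ST] = 1.375
cov(S,T) = E[ST] − E[S]E[T] = 1.375 − (2)(0.875) = -0.375
V(S) = 3,  V(T) = 2.109375
ρ = -0.375 / √(3·2.109375) ≈ -0.1491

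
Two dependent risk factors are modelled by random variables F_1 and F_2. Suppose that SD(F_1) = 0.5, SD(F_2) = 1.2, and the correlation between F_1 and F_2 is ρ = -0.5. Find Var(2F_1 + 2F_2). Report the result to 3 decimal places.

4.360

Var(F_1) = (0.5)² = 0.25;  Var(F_2) = (1.2)² = 1.44
Cov(F_1,F_2) = ρ·SD(F_1)·SD(F_2) = -0.5·0.5·1.2 = -0.3
Var(2F_1 + 2F_2) = (2)²·Var(F_1) + (2)²·Var(F_2) + 2·(2)·(2)·Cov(F_1,F_2)
= 4·0.25 + 4·1.44 + 8·-0.3 = 4.36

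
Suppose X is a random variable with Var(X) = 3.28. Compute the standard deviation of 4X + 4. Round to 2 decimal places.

Var(4X + 4) = (4)²·3.28 = 52.48
sd(4X + 4) = √52.48 ≈ 7.24

7.24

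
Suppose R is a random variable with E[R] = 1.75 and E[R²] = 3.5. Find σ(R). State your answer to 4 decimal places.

0.6614

var(R) = 3.5 − (1.75)² = 0.4375
σ(R) = √0.4375 ≈ 0.6614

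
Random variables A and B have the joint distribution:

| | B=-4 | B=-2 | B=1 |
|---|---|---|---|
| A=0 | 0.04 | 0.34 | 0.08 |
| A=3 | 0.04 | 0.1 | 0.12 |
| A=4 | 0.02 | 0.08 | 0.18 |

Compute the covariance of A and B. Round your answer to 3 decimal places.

E[A] = 1.9,  E[B] = -1.06
E[AB] = -0.96
Cov(A,B) = E[AB] − E[A]E[B] = -0.96 − (1.9)(-1.06) = 1.054

1.054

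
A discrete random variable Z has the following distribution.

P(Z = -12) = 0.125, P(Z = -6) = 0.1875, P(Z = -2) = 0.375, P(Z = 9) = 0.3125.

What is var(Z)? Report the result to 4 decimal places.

51.2461

E[Z] = (-12)(0.125) + (-6)(0.1875) + (-2)(0.375) + (9)(0.3125) = -0.5625
E[Z²] = (-12)²(0.125) + (-6)²(0.1875) + (-2)²(0.375) + (9)²(0.3125) = 51.5625
var(Z) = E[Z²] − (E[Z])² = 51.5625 − (-0.5625)² = 51.24609375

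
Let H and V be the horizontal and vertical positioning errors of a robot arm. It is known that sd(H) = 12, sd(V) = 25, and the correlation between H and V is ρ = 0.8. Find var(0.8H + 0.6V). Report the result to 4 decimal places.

547.5600

var(H) = (12)² = 144;  var(V) = (25)² = 625
Cov(H,V) = ρ·sd(H)·sd(V) = 0.8·12·25 = 240
var(0.8H + 0.6V) = (0.8)²·var(H) + (0.6)²·var(V) + 2·(0.8)·(0.6)·Cov(H,V)
= 0.64·144 + 0.36·625 + 0.96·240 = 547.56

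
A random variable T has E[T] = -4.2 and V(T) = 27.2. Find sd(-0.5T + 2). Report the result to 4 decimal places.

V(-0.5T + 2) = (-0.5)²·27.2 = 6.8
sd(-0.5T + 2) = √6.8 ≈ 2.6077

2.6077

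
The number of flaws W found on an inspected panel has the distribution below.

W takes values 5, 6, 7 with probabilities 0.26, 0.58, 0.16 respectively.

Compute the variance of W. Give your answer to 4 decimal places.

E[W] = (5)(0.26) + (6)(0.58) + (7)(0.16) = 5.9
E[W²] = (5)²(0.26) + (6)²(0.58) + (7)²(0.16) = 35.22
Var(W) = E[W²] − (E[W])² = 35.22 − (5.9)² = 0.41

0.4100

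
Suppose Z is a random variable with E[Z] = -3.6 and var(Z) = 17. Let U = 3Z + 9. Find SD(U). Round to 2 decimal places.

12.37

var(3Z + 9) = (3)²·17 = 153
SD(U) = √153 ≈ 12.37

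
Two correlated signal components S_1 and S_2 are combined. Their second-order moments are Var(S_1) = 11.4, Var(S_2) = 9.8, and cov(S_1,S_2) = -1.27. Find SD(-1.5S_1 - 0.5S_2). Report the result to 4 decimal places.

Var(-1.5S_1 - 0.5S_2) = (-1.5)²·Var(S_1) + (-0.5)²·Var(S_2) + 2·(-1.5)·(-0.5)·cov(S_1,S_2)
= 2.25·11.4 + 0.25·9.8 + 1.5·-1.27 = 26.195
SD(-1.5S_1 - 0.5S_2) = √26.195 ≈ 5.1181

5.1181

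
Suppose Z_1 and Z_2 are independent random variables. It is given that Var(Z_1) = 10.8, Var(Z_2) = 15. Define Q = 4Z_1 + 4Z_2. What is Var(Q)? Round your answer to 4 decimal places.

By independence, Var(Q) = (4)²Var(Z_1) + (4)²Var(Z_2)
= (4)²·10.8 + (4)²·15 = 412.8

412.8000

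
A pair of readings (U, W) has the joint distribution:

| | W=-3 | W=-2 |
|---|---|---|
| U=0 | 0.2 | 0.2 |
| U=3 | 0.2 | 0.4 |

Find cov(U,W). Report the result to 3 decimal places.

E[U] = 1.8,  E[W] = -2.4
E[UW] = -4.2
cov(U,W) = E[UW] − E[U]E[W] = -4.2 − (1.8)(-2.4) = 0.12

0.120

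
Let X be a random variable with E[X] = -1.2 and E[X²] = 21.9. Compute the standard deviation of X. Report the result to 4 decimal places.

4.5233

Var(X) = 21.9 − (-1.2)² = 20.46
sd(X) = √20.46 ≈ 4.5233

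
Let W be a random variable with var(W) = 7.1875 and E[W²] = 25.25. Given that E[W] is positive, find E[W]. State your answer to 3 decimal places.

4.250

(E[W])² = E[W²] − var(W) = 25.25 − 7.1875 = 18.0625
E[W] = √18.0625 = 4.25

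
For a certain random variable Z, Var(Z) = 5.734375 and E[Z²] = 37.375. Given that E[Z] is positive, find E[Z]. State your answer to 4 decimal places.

(E[Z])² = E[Z²] − Var(Z) = 37.375 − 5.734375 = 31.640625
E[Z] = √31.640625 = 5.625

5.6250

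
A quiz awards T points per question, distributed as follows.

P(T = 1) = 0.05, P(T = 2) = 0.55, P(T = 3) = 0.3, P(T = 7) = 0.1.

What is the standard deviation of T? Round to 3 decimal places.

1.512

E[T] = (1)(0.05) + (2)(0.55) + (3)(0.3) + (7)(0.1) = 2.75
E[T²] = (1)²(0.05) + (2)²(0.55) + (3)²(0.3) + (7)²(0.1) = 9.85
Var(T) = E[T²] − (E[T])² = 9.85 − (2.75)² = 2.2875
sd(T) = √2.2875 ≈ 1.512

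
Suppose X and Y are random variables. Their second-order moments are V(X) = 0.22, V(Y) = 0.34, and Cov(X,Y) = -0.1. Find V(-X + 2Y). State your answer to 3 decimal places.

V(-X + 2Y) = (-1)²·V(X) + (2)²·V(Y) + 2·(-1)·(2)·Cov(X,Y)
= 1·0.22 + 4·0.34 + -4·-0.1 = 1.98

1.980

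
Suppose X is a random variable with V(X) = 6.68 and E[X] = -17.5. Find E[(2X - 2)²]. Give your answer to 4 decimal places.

1395.7200

E[2X - 2] = 2·-17.5 − 2 = -37
V(2X - 2) = (2)²·6.68 = 26.72
E[(2X - 2)²] = V((2X - 2)) + (E[(2X - 2)])² = 26.72 + (-37)² = 1395.72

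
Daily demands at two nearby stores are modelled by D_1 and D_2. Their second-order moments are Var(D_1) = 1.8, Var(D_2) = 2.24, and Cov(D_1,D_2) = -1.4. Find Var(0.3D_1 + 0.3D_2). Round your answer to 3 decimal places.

0.112

Var(0.3D_1 + 0.3D_2) = (0.3)²·Var(D_1) + (0.3)²·Var(D_2) + 2·(0.3)·(0.3)·Cov(D_1,D_2)
= 0.09·1.8 + 0.09·2.24 + 0.18·-1.4 = 0.1116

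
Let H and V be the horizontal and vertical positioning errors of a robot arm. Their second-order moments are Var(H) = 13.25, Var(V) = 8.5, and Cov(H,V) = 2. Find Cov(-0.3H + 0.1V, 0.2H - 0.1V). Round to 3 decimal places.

-0.780

Cov(-0.3H + 0.1V, 0.2H - 0.1V) = (-0.3)(0.2)Var(H) + (0.1)(-0.1)Var(V) + [(-0.3)(-0.1) + (0.1)(0.2)]Cov(H,V)
= -0.06·13.25 + -0.01·8.5 + 0.05·2 = -0.78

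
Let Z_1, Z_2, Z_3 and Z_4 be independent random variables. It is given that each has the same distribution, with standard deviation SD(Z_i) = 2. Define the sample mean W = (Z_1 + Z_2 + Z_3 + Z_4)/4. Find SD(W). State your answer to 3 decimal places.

var(Z_i) = (2)² = 4
By independence, var(W) = (0.25)²var(Z_1) + (0.25)²var(Z_2) + (0.25)²var(Z_3) + (0.25)²var(Z_4)
= (0.25)²·4 + (0.25)²·4 + (0.25)²·4 + (0.25)²·4 = 1
SD(W) = √1 ≈ 1.000

1.000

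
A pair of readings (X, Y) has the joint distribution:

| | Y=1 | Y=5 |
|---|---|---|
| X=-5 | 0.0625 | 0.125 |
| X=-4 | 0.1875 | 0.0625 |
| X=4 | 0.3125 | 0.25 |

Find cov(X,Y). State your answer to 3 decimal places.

-0.047

E[X] = 0.3125,  E[Y] = 2.75
E[XY] = 0.8125
cov(X,Y) = E[XY] − E[X]E[Y] = 0.8125 − (0.3125)(2.75) = -0.046875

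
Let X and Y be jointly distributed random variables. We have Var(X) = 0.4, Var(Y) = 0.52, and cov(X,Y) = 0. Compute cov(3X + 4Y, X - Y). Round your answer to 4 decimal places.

cov(3X + 4Y, X - Y) = (3)(1)Var(X) + (4)(-1)Var(Y) + [(3)(-1) + (4)(1)]cov(X,Y)
= 3·0.4 + -4·0.52 + 1·0 = -0.88

-0.8800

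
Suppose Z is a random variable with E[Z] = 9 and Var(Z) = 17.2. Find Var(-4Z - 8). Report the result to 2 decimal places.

275.20

Var(-4Z - 8) = (-4)²·Var(Z) = 16·17.2 = 275.2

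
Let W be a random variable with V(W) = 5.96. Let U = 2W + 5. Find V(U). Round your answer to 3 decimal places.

V(2W + 5) = (2)²·V(W) = 4·5.96 = 23.84

23.840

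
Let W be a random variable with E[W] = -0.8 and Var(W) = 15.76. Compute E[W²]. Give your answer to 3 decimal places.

16.400

E[W²] = Var(W) + (E[W])² = 15.76 + (-0.8)² = 16.4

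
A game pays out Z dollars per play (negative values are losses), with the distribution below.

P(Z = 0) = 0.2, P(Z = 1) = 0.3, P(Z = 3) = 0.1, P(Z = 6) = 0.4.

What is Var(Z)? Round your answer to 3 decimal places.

6.600

E[Z] = (0)(0.2) + (1)(0.3) + (3)(0.1) + (6)(0.4) = 3
E[Z²] = (0)²(0.2) + (1)²(0.3) + (3)²(0.1) + (6)²(0.4) = 15.6
Var(Z) = E[Z²] − (E[Z])² = 15.6 − (3)² = 6.6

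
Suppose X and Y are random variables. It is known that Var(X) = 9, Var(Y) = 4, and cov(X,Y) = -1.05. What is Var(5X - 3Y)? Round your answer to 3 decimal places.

Var(5X - 3Y) = (5)²·Var(X) + (-3)²·Var(Y) + 2·(5)·(-3)·cov(X,Y)
= 25·9 + 9·4 + -30·-1.05 = 292.5

292.500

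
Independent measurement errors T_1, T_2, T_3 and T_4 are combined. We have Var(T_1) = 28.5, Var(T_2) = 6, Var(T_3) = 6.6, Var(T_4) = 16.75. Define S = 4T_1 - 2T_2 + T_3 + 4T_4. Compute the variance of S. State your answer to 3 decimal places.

By independence, Var(S) = (4)²Var(T_1) + (-2)²Var(T_2) + (1)²Var(T_3) + (4)²Var(T_4)
= (4)²·28.5 + (-2)²·6 + (1)²·6.6 + (4)²·16.75 = 754.6

754.600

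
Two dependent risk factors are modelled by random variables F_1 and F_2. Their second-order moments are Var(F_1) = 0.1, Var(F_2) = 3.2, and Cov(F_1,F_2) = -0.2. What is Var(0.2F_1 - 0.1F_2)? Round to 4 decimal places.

Var(0.2F_1 - 0.1F_2) = (0.2)²·Var(F_1) + (-0.1)²·Var(F_2) + 2·(0.2)·(-0.1)·Cov(F_1,F_2)
= 0.04·0.1 + 0.01·3.2 + -0.04·-0.2 = 0.044

0.0440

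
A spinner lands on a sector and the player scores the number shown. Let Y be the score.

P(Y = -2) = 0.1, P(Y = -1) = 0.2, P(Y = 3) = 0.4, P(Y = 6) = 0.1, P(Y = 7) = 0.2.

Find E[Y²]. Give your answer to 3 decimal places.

17.600

E[Y²] = (-2)²(0.1) + (-1)²(0.2) + (3)²(0.4) + (6)²(0.1) + (7)²(0.2) = 17.6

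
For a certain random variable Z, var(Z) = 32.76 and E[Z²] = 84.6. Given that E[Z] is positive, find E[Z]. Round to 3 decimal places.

(E[Z])² = E[Z²] − var(Z) = 84.6 − 32.76 = 51.84
E[Z] = √51.84 = 7.2

7.200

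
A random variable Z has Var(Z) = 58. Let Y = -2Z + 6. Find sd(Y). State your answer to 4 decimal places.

Var(-2Z + 6) = (-2)²·58 = 232
sd(Y) = √232 ≈ 15.2315

15.2315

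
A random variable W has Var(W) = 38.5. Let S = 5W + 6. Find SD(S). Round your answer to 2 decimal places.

31.02

Var(5W + 6) = (5)²·38.5 = 962.5
SD(S) = √962.5 ≈ 31.02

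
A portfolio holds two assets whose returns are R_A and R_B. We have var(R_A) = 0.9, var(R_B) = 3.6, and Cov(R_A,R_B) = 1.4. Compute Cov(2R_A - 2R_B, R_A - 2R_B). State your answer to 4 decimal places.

Cov(2R_A - 2R_B, R_A - 2R_B) = (2)(1)var(R_A) + (-2)(-2)var(R_B) + [(2)(-2) + (-2)(1)]Cov(R_A,R_B)
= 2·0.9 + 4·3.6 + -6·1.4 = 7.8

7.8000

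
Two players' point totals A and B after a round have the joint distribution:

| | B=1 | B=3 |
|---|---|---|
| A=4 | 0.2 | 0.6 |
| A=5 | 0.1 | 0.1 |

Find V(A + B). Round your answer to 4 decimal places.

0.8400

E[A] = 4.2,  E[B] = 2.4,  E[AB] = 10
V(A) = 17.8 − (4.2)² = 0.16;  V(B) = 6.6 − (2.4)² = 0.84
Cov(A,B) = 10 − (4.2)(2.4) = -0.08
V(A + B) = (1)²·0.16 + (1)²·0.84 + 2·(1)·(1)·-0.08 = 0.84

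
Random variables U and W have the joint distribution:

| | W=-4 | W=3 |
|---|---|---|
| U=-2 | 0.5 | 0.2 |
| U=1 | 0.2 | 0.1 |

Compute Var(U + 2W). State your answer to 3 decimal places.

E[U] = -1.1,  E[W] = -1.9,  E[UW] = 2.3
Var(U) = 3.1 − (-1.1)² = 1.89;  Var(W) = 13.9 − (-1.9)² = 10.29
Cov(U,W) = 2.3 − (-1.1)(-1.9) = 0.21
Var(U + 2W) = (1)²·1.89 + (2)²·10.29 + 2·(1)·(2)·0.21 = 43.89

43.890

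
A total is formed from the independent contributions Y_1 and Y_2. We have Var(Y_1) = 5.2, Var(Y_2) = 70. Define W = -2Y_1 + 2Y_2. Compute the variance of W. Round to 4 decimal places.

300.8000

By independence, Var(W) = (-2)²Var(Y_1) + (2)²Var(Y_2)
= (-2)²·5.2 + (2)²·70 = 300.8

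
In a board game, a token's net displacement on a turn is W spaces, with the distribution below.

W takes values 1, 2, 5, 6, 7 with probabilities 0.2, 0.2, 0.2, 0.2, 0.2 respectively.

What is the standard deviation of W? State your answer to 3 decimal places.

2.315

E[W] = (1)(0.2) + (2)(0.2) + (5)(0.2) + (6)(0.2) + (7)(0.2) = 4.2
E[W²] = (1)²(0.2) + (2)²(0.2) + (5)²(0.2) + (6)²(0.2) + (7)²(0.2) = 23
V(W) = E[W²] − (E[W])² = 23 − (4.2)² = 5.36
SD(W) = √5.36 ≈ 2.315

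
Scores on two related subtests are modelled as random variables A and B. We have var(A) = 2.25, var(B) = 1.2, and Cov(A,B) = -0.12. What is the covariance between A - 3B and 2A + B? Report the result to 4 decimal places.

Cov(A - 3B, 2A + B) = (1)(2)var(A) + (-3)(1)var(B) + [(1)(1) + (-3)(2)]Cov(A,B)
= 2·2.25 + -3·1.2 + -5·-0.12 = 1.5

1.5000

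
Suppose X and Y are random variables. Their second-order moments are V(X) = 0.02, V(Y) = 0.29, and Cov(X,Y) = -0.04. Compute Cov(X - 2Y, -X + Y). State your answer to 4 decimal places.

-0.7200

Cov(X - 2Y, -X + Y) = (1)(-1)V(X) + (-2)(1)V(Y) + [(1)(1) + (-2)(-1)]Cov(X,Y)
= -1·0.02 + -2·0.29 + 3·-0.04 = -0.72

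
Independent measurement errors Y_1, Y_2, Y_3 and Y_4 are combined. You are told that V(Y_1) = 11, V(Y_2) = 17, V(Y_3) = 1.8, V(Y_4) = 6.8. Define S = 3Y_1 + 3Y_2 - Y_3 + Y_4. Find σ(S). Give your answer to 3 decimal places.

16.143

By independence, V(S) = (3)²V(Y_1) + (3)²V(Y_2) + (-1)²V(Y_3) + (1)²V(Y_4)
= (3)²·11 + (3)²·17 + (-1)²·1.8 + (1)²·6.8 = 260.6
σ(S) = √260.6 ≈ 16.143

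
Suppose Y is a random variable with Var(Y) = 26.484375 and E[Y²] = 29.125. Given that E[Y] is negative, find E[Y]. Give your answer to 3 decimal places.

(E[Y])² = E[Y²] − Var(Y) = 29.125 − 26.484375 = 2.640625
E[Y] = −√2.640625 = -1.625

-1.625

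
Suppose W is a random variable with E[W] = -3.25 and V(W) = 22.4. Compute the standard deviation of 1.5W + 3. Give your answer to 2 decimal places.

7.10

V(1.5W + 3) = (1.5)²·22.4 = 50.4
SD(1.5W + 3) = √50.4 ≈ 7.10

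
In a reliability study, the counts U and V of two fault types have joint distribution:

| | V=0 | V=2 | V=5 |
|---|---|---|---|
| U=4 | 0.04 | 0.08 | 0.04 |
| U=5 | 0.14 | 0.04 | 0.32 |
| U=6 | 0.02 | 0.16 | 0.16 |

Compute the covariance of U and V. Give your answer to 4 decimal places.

0.1912

E[U] = 5.18,  E[V] = 3.16
E[UV] = 16.56
Cov(U,V) = E[UV] − E[U]E[V] = 16.56 − (5.18)(3.16) = 0.1912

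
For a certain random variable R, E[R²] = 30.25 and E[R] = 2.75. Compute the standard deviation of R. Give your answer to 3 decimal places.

4.763

Var(R) = 30.25 − (2.75)² = 22.6875
σ(R) = √22.6875 ≈ 4.763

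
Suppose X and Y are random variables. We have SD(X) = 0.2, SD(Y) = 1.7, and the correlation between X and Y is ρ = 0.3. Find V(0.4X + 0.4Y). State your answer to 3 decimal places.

0.501

V(X) = (0.2)² = 0.04;  V(Y) = (1.7)² = 2.89
Cov(X,Y) = ρ·SD(X)·SD(Y) = 0.3·0.2·1.7 = 0.102
V(0.4X + 0.4Y) = (0.4)²·V(X) + (0.4)²·V(Y) + 2·(0.4)·(0.4)·Cov(X,Y)
= 0.16·0.04 + 0.16·2.89 + 0.32·0.102 = 0.50144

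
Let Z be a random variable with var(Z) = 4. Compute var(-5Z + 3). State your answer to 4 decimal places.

100.0000

var(-5Z + 3) = (-5)²·var(Z) = 25·4 = 100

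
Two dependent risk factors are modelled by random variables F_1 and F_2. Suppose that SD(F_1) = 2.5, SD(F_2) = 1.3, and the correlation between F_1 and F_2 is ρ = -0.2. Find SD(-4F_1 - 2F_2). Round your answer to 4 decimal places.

9.8163

Var(F_1) = (2.5)² = 6.25;  Var(F_2) = (1.3)² = 1.69
Cov(F_1,F_2) = ρ·SD(F_1)·SD(F_2) = -0.2·2.5·1.3 = -0.65
Var(-4F_1 - 2F_2) = (-4)²·Var(F_1) + (-2)²·Var(F_2) + 2·(-4)·(-2)·Cov(F_1,F_2)
= 16·6.25 + 4·1.69 + 16·-0.65 = 96.36
SD(-4F_1 - 2F_2) = √96.36 ≈ 9.8163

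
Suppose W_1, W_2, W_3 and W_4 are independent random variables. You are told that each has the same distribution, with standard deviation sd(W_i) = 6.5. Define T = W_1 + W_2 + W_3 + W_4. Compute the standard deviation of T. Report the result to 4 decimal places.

V(W_i) = (6.5)² = 42.25
By independence, V(T) = (1)²V(W_1) + (1)²V(W_2) + (1)²V(W_3) + (1)²V(W_4)
= (1)²·42.25 + (1)²·42.25 + (1)²·42.25 + (1)²·42.25 = 169
sd(T) = √169 ≈ 13.0000

13.0000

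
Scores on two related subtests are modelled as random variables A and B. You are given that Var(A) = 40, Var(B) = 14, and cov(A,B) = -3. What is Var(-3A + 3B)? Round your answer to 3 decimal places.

540.000

Var(-3A + 3B) = (-3)²·Var(A) + (3)²·Var(B) + 2·(-3)·(3)·cov(A,B)
= 9·40 + 9·14 + -18·-3 = 540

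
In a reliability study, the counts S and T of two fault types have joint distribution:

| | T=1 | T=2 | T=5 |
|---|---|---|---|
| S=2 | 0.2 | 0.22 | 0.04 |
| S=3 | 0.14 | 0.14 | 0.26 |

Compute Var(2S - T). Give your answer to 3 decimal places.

2.370

E[S] = 2.54,  E[T] = 2.56,  E[ST] = 6.84
Var(S) = 6.7 − (2.54)² = 0.2484;  Var(T) = 9.28 − (2.56)² = 2.7264
Cov(S,T) = 6.84 − (2.54)(2.56) = 0.3376
Var(2S - T) = (2)²·0.2484 + (-1)²·2.7264 + 2·(2)·(-1)·0.3376 = 2.3696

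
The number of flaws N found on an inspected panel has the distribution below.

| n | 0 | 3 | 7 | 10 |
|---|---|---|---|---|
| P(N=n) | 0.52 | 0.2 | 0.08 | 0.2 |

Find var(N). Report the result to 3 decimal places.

E[N] = (0)(0.52) + (3)(0.2) + (7)(0.08) + (10)(0.2) = 3.16
E[N²] = (0)²(0.52) + (3)²(0.2) + (7)²(0.08) + (10)²(0.2) = 25.72
var(N) = E[N²] − (E[N])² = 25.72 − (3.16)² = 15.7344

15.734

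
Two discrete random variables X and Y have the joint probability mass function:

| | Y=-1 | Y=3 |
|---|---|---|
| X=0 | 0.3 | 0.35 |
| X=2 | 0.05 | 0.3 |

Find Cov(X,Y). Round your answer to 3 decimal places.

0.580

E[X] = 0.7,  E[Y] = 1.6
E[XY] = 1.7
Cov(X,Y) = E[XY] − E[X]E[Y] = 1.7 − (0.7)(1.6) = 0.58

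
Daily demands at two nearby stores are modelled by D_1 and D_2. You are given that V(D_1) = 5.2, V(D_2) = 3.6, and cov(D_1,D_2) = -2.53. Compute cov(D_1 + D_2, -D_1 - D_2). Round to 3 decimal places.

-3.740

cov(D_1 + D_2, -D_1 - D_2) = (1)(-1)V(D_1) + (1)(-1)V(D_2) + [(1)(-1) + (1)(-1)]cov(D_1,D_2)
= -1·5.2 + -1·3.6 + -2·-2.53 = -3.74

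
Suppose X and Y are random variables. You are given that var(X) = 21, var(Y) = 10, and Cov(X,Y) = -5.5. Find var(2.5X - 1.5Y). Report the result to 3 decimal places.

195.000

var(2.5X - 1.5Y) = (2.5)²·var(X) + (-1.5)²·var(Y) + 2·(2.5)·(-1.5)·Cov(X,Y)
= 6.25·21 + 2.25·10 + -7.5·-5.5 = 195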